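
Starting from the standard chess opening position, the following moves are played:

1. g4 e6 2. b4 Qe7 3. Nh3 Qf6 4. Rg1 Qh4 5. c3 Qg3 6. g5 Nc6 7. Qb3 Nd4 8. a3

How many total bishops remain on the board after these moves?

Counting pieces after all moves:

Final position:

  a b c d e f g h
  ─────────────────
8│♜ · ♝ · ♚ ♝ ♞ ♜│8
7│♟ ♟ ♟ ♟ · ♟ ♟ ♟│7
6│· · · · ♟ · · ·│6
5│· · · · · · ♙ ·│5
4│· ♙ · ♞ · · · ·│4
3│♙ ♕ ♙ · · · ♛ ♘│3
2│· · · ♙ ♙ ♙ · ♙│2
1│♖ ♘ ♗ · ♔ ♗ ♖ ·│1
  ─────────────────
  a b c d e f g h


4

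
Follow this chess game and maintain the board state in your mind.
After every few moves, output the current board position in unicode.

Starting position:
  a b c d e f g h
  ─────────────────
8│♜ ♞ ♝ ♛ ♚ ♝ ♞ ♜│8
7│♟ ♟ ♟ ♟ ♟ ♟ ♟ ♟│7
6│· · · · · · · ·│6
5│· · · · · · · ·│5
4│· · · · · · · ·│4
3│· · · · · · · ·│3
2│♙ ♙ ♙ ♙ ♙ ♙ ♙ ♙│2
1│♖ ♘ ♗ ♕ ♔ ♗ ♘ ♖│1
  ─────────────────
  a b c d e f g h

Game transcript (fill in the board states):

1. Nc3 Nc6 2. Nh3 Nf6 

  a b c d e f g h
  ─────────────────
8│♜ · ♝ ♛ ♚ ♝ · ♜│8
7│♟ ♟ ♟ ♟ ♟ ♟ ♟ ♟│7
6│· · ♞ · · ♞ · ·│6
5│· · · · · · · ·│5
4│· · · · · · · ·│4
3│· · ♘ · · · · ♘│3
2│♙ ♙ ♙ ♙ ♙ ♙ ♙ ♙│2
1│♖ · ♗ ♕ ♔ ♗ · ♖│1
  ─────────────────
  a b c d e f g h

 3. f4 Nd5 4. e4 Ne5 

  a b c d e f g h
  ─────────────────
8│♜ · ♝ ♛ ♚ ♝ · ♜│8
7│♟ ♟ ♟ ♟ ♟ ♟ ♟ ♟│7
6│· · · · · · · ·│6
5│· · · ♞ ♞ · · ·│5
4│· · · · ♙ ♙ · ·│4
3│· · ♘ · · · · ♘│3
2│♙ ♙ ♙ ♙ · · ♙ ♙│2
1│♖ · ♗ ♕ ♔ ♗ · ♖│1
  ─────────────────
  a b c d e f g h

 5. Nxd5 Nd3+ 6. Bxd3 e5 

  a b c d e f g h
  ─────────────────
8│♜ · ♝ ♛ ♚ ♝ · ♜│8
7│♟ ♟ ♟ ♟ · ♟ ♟ ♟│7
6│· · · · · · · ·│6
5│· · · ♘ ♟ · · ·│5
4│· · · · ♙ ♙ · ·│4
3│· · · ♗ · · · ♘│3
2│♙ ♙ ♙ ♙ · · ♙ ♙│2
1│♖ · ♗ ♕ ♔ · · ♖│1
  ─────────────────
  a b c d e f g h

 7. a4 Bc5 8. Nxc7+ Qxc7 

  a b c d e f g h
  ─────────────────
8│♜ · ♝ · ♚ · · ♜│8
7│♟ ♟ ♛ ♟ · ♟ ♟ ♟│7
6│· · · · · · · ·│6
5│· · ♝ · ♟ · · ·│5
4│♙ · · · ♙ ♙ · ·│4
3│· · · ♗ · · · ♘│3
2│· ♙ ♙ ♙ · · ♙ ♙│2
1│♖ · ♗ ♕ ♔ · · ♖│1
  ─────────────────
  a b c d e f g h



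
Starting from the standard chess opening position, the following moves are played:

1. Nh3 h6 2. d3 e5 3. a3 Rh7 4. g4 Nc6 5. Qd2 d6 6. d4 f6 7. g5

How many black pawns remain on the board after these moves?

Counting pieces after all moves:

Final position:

  a b c d e f g h
  ─────────────────
8│♜ · ♝ ♛ ♚ ♝ ♞ ·│8
7│♟ ♟ ♟ · · · ♟ ♜│7
6│· · ♞ ♟ · ♟ · ♟│6
5│· · · · ♟ · ♙ ·│5
4│· · · ♙ · · · ·│4
3│♙ · · · · · · ♘│3
2│· ♙ ♙ ♕ ♙ ♙ · ♙│2
1│♖ ♘ ♗ · ♔ ♗ · ♖│1
  ─────────────────
  a b c d e f g h


8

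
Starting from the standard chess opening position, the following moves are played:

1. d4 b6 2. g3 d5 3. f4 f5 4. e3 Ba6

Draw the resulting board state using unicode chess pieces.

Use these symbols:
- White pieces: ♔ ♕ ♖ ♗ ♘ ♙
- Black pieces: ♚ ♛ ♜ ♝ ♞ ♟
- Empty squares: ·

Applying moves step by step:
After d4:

♜ ♞ ♝ ♛ ♚ ♝ ♞ ♜
♟ ♟ ♟ ♟ ♟ ♟ ♟ ♟
· · · · · · · ·
· · · · · · · ·
· · · ♙ · · · ·
· · · · · · · ·
♙ ♙ ♙ · ♙ ♙ ♙ ♙
♖ ♘ ♗ ♕ ♔ ♗ ♘ ♖


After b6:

♜ ♞ ♝ ♛ ♚ ♝ ♞ ♜
♟ · ♟ ♟ ♟ ♟ ♟ ♟
· ♟ · · · · · ·
· · · · · · · ·
· · · ♙ · · · ·
· · · · · · · ·
♙ ♙ ♙ · ♙ ♙ ♙ ♙
♖ ♘ ♗ ♕ ♔ ♗ ♘ ♖


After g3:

♜ ♞ ♝ ♛ ♚ ♝ ♞ ♜
♟ · ♟ ♟ ♟ ♟ ♟ ♟
· ♟ · · · · · ·
· · · · · · · ·
· · · ♙ · · · ·
· · · · · · ♙ ·
♙ ♙ ♙ · ♙ ♙ · ♙
♖ ♘ ♗ ♕ ♔ ♗ ♘ ♖


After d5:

♜ ♞ ♝ ♛ ♚ ♝ ♞ ♜
♟ · ♟ · ♟ ♟ ♟ ♟
· ♟ · · · · · ·
· · · ♟ · · · ·
· · · ♙ · · · ·
· · · · · · ♙ ·
♙ ♙ ♙ · ♙ ♙ · ♙
♖ ♘ ♗ ♕ ♔ ♗ ♘ ♖


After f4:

♜ ♞ ♝ ♛ ♚ ♝ ♞ ♜
♟ · ♟ · ♟ ♟ ♟ ♟
· ♟ · · · · · ·
· · · ♟ · · · ·
· · · ♙ · ♙ · ·
· · · · · · ♙ ·
♙ ♙ ♙ · ♙ · · ♙
♖ ♘ ♗ ♕ ♔ ♗ ♘ ♖


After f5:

♜ ♞ ♝ ♛ ♚ ♝ ♞ ♜
♟ · ♟ · ♟ · ♟ ♟
· ♟ · · · · · ·
· · · ♟ · ♟ · ·
· · · ♙ · ♙ · ·
· · · · · · ♙ ·
♙ ♙ ♙ · ♙ · · ♙
♖ ♘ ♗ ♕ ♔ ♗ ♘ ♖


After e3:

♜ ♞ ♝ ♛ ♚ ♝ ♞ ♜
♟ · ♟ · ♟ · ♟ ♟
· ♟ · · · · · ·
· · · ♟ · ♟ · ·
· · · ♙ · ♙ · ·
· · · · ♙ · ♙ ·
♙ ♙ ♙ · · · · ♙
♖ ♘ ♗ ♕ ♔ ♗ ♘ ♖


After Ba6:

♜ ♞ · ♛ ♚ ♝ ♞ ♜
♟ · ♟ · ♟ · ♟ ♟
♝ ♟ · · · · · ·
· · · ♟ · ♟ · ·
· · · ♙ · ♙ · ·
· · · · ♙ · ♙ ·
♙ ♙ ♙ · · · · ♙
♖ ♘ ♗ ♕ ♔ ♗ ♘ ♖



  a b c d e f g h
  ─────────────────
8│♜ ♞ · ♛ ♚ ♝ ♞ ♜│8
7│♟ · ♟ · ♟ · ♟ ♟│7
6│♝ ♟ · · · · · ·│6
5│· · · ♟ · ♟ · ·│5
4│· · · ♙ · ♙ · ·│4
3│· · · · ♙ · ♙ ·│3
2│♙ ♙ ♙ · · · · ♙│2
1│♖ ♘ ♗ ♕ ♔ ♗ ♘ ♖│1
  ─────────────────
  a b c d e f g h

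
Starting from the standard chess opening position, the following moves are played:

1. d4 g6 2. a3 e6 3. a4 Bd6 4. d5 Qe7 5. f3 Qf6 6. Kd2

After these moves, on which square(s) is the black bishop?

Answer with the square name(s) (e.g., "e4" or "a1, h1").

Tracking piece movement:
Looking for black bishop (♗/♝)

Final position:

  a b c d e f g h
  ─────────────────
8│♜ ♞ ♝ · ♚ · ♞ ♜│8
7│♟ ♟ ♟ ♟ · ♟ · ♟│7
6│· · · ♝ ♟ ♛ ♟ ·│6
5│· · · ♙ · · · ·│5
4│♙ · · · · · · ·│4
3│· · · · · ♙ · ·│3
2│· ♙ ♙ ♔ ♙ · ♙ ♙│2
1│♖ ♘ ♗ ♕ · ♗ ♘ ♖│1
  ─────────────────
  a b c d e f g h


c8, d6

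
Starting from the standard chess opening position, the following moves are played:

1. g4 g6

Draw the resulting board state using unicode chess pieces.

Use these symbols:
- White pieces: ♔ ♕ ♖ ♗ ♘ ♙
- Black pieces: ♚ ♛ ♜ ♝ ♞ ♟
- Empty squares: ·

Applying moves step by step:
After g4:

♜ ♞ ♝ ♛ ♚ ♝ ♞ ♜
♟ ♟ ♟ ♟ ♟ ♟ ♟ ♟
· · · · · · · ·
· · · · · · · ·
· · · · · · ♙ ·
· · · · · · · ·
♙ ♙ ♙ ♙ ♙ ♙ · ♙
♖ ♘ ♗ ♕ ♔ ♗ ♘ ♖


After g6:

♜ ♞ ♝ ♛ ♚ ♝ ♞ ♜
♟ ♟ ♟ ♟ ♟ ♟ · ♟
· · · · · · ♟ ·
· · · · · · · ·
· · · · · · ♙ ·
· · · · · · · ·
♙ ♙ ♙ ♙ ♙ ♙ · ♙
♖ ♘ ♗ ♕ ♔ ♗ ♘ ♖



  a b c d e f g h
  ─────────────────
8│♜ ♞ ♝ ♛ ♚ ♝ ♞ ♜│8
7│♟ ♟ ♟ ♟ ♟ ♟ · ♟│7
6│· · · · · · ♟ ·│6
5│· · · · · · · ·│5
4│· · · · · · ♙ ·│4
3│· · · · · · · ·│3
2│♙ ♙ ♙ ♙ ♙ ♙ · ♙│2
1│♖ ♘ ♗ ♕ ♔ ♗ ♘ ♖│1
  ─────────────────
  a b c d e f g h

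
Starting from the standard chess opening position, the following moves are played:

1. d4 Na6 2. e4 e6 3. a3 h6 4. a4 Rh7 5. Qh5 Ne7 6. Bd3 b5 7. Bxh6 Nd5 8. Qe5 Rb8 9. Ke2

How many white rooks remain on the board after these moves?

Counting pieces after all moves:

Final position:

  a b c d e f g h
  ─────────────────
8│· ♜ ♝ ♛ ♚ ♝ · ·│8
7│♟ · ♟ ♟ · ♟ ♟ ♜│7
6│♞ · · · ♟ · · ♗│6
5│· ♟ · ♞ ♕ · · ·│5
4│♙ · · ♙ ♙ · · ·│4
3│· · · ♗ · · · ·│3
2│· ♙ ♙ · ♔ ♙ ♙ ♙│2
1│♖ ♘ · · · · ♘ ♖│1
  ─────────────────
  a b c d e f g h


2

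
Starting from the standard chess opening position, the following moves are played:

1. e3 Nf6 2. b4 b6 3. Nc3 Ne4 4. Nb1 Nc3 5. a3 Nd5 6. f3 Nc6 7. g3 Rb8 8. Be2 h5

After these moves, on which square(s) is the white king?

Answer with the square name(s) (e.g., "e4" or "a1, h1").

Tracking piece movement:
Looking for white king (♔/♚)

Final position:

  a b c d e f g h
  ─────────────────
8│· ♜ ♝ ♛ ♚ ♝ · ♜│8
7│♟ · ♟ ♟ ♟ ♟ ♟ ·│7
6│· ♟ ♞ · · · · ·│6
5│· · · ♞ · · · ♟│5
4│· ♙ · · · · · ·│4
3│♙ · · · ♙ ♙ ♙ ·│3
2│· · ♙ ♙ ♗ · · ♙│2
1│♖ ♘ ♗ ♕ ♔ · ♘ ♖│1
  ─────────────────
  a b c d e f g h


e1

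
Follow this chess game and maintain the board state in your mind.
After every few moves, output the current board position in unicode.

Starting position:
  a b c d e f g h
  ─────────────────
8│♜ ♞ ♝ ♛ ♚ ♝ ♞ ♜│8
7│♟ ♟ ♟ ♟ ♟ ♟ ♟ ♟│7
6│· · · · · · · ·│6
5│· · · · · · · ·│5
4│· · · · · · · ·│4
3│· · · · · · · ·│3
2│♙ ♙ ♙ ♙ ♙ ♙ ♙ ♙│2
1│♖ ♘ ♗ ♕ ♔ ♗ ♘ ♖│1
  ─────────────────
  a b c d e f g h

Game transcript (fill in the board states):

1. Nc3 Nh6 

  a b c d e f g h
  ─────────────────
8│♜ ♞ ♝ ♛ ♚ ♝ · ♜│8
7│♟ ♟ ♟ ♟ ♟ ♟ ♟ ♟│7
6│· · · · · · · ♞│6
5│· · · · · · · ·│5
4│· · · · · · · ·│4
3│· · ♘ · · · · ·│3
2│♙ ♙ ♙ ♙ ♙ ♙ ♙ ♙│2
1│♖ · ♗ ♕ ♔ ♗ ♘ ♖│1
  ─────────────────
  a b c d e f g h

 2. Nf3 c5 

  a b c d e f g h
  ─────────────────
8│♜ ♞ ♝ ♛ ♚ ♝ · ♜│8
7│♟ ♟ · ♟ ♟ ♟ ♟ ♟│7
6│· · · · · · · ♞│6
5│· · ♟ · · · · ·│5
4│· · · · · · · ·│4
3│· · ♘ · · ♘ · ·│3
2│♙ ♙ ♙ ♙ ♙ ♙ ♙ ♙│2
1│♖ · ♗ ♕ ♔ ♗ · ♖│1
  ─────────────────
  a b c d e f g h

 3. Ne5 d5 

  a b c d e f g h
  ─────────────────
8│♜ ♞ ♝ ♛ ♚ ♝ · ♜│8
7│♟ ♟ · · ♟ ♟ ♟ ♟│7
6│· · · · · · · ♞│6
5│· · ♟ ♟ ♘ · · ·│5
4│· · · · · · · ·│4
3│· · ♘ · · · · ·│3
2│♙ ♙ ♙ ♙ ♙ ♙ ♙ ♙│2
1│♖ · ♗ ♕ ♔ ♗ · ♖│1
  ─────────────────
  a b c d e f g h

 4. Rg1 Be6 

  a b c d e f g h
  ─────────────────
8│♜ ♞ · ♛ ♚ ♝ · ♜│8
7│♟ ♟ · · ♟ ♟ ♟ ♟│7
6│· · · · ♝ · · ♞│6
5│· · ♟ ♟ ♘ · · ·│5
4│· · · · · · · ·│4
3│· · ♘ · · · · ·│3
2│♙ ♙ ♙ ♙ ♙ ♙ ♙ ♙│2
1│♖ · ♗ ♕ ♔ ♗ ♖ ·│1
  ─────────────────
  a b c d e f g h

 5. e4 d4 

  a b c d e f g h
  ─────────────────
8│♜ ♞ · ♛ ♚ ♝ · ♜│8
7│♟ ♟ · · ♟ ♟ ♟ ♟│7
6│· · · · ♝ · · ♞│6
5│· · ♟ · ♘ · · ·│5
4│· · · ♟ ♙ · · ·│4
3│· · ♘ · · · · ·│3
2│♙ ♙ ♙ ♙ · ♙ ♙ ♙│2
1│♖ · ♗ ♕ ♔ ♗ ♖ ·│1
  ─────────────────
  a b c d e f g h



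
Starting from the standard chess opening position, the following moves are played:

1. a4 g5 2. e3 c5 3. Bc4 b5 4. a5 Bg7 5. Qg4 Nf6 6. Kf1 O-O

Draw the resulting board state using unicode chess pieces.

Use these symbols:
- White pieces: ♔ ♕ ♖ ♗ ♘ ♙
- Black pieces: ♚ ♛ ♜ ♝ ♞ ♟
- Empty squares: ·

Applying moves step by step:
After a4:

♜ ♞ ♝ ♛ ♚ ♝ ♞ ♜
♟ ♟ ♟ ♟ ♟ ♟ ♟ ♟
· · · · · · · ·
· · · · · · · ·
♙ · · · · · · ·
· · · · · · · ·
· ♙ ♙ ♙ ♙ ♙ ♙ ♙
♖ ♘ ♗ ♕ ♔ ♗ ♘ ♖


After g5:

♜ ♞ ♝ ♛ ♚ ♝ ♞ ♜
♟ ♟ ♟ ♟ ♟ ♟ · ♟
· · · · · · · ·
· · · · · · ♟ ·
♙ · · · · · · ·
· · · · · · · ·
· ♙ ♙ ♙ ♙ ♙ ♙ ♙
♖ ♘ ♗ ♕ ♔ ♗ ♘ ♖


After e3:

♜ ♞ ♝ ♛ ♚ ♝ ♞ ♜
♟ ♟ ♟ ♟ ♟ ♟ · ♟
· · · · · · · ·
· · · · · · ♟ ·
♙ · · · · · · ·
· · · · ♙ · · ·
· ♙ ♙ ♙ · ♙ ♙ ♙
♖ ♘ ♗ ♕ ♔ ♗ ♘ ♖


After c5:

♜ ♞ ♝ ♛ ♚ ♝ ♞ ♜
♟ ♟ · ♟ ♟ ♟ · ♟
· · · · · · · ·
· · ♟ · · · ♟ ·
♙ · · · · · · ·
· · · · ♙ · · ·
· ♙ ♙ ♙ · ♙ ♙ ♙
♖ ♘ ♗ ♕ ♔ ♗ ♘ ♖


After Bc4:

♜ ♞ ♝ ♛ ♚ ♝ ♞ ♜
♟ ♟ · ♟ ♟ ♟ · ♟
· · · · · · · ·
· · ♟ · · · ♟ ·
♙ · ♗ · · · · ·
· · · · ♙ · · ·
· ♙ ♙ ♙ · ♙ ♙ ♙
♖ ♘ ♗ ♕ ♔ · ♘ ♖


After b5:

♜ ♞ ♝ ♛ ♚ ♝ ♞ ♜
♟ · · ♟ ♟ ♟ · ♟
· · · · · · · ·
· ♟ ♟ · · · ♟ ·
♙ · ♗ · · · · ·
· · · · ♙ · · ·
· ♙ ♙ ♙ · ♙ ♙ ♙
♖ ♘ ♗ ♕ ♔ · ♘ ♖


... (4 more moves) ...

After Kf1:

♜ ♞ ♝ ♛ ♚ · · ♜
♟ · · ♟ ♟ ♟ ♝ ♟
· · · · · ♞ · ·
♙ ♟ ♟ · · · ♟ ·
· · ♗ · · · ♕ ·
· · · · ♙ · · ·
· ♙ ♙ ♙ · ♙ ♙ ♙
♖ ♘ ♗ · · ♔ ♘ ♖


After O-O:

♜ ♞ ♝ ♛ · ♜ ♚ ·
♟ · · ♟ ♟ ♟ ♝ ♟
· · · · · ♞ · ·
♙ ♟ ♟ · · · ♟ ·
· · ♗ · · · ♕ ·
· · · · ♙ · · ·
· ♙ ♙ ♙ · ♙ ♙ ♙
♖ ♘ ♗ · · ♔ ♘ ♖



  a b c d e f g h
  ─────────────────
8│♜ ♞ ♝ ♛ · ♜ ♚ ·│8
7│♟ · · ♟ ♟ ♟ ♝ ♟│7
6│· · · · · ♞ · ·│6
5│♙ ♟ ♟ · · · ♟ ·│5
4│· · ♗ · · · ♕ ·│4
3│· · · · ♙ · · ·│3
2│· ♙ ♙ ♙ · ♙ ♙ ♙│2
1│♖ ♘ ♗ · · ♔ ♘ ♖│1
  ─────────────────
  a b c d e f g h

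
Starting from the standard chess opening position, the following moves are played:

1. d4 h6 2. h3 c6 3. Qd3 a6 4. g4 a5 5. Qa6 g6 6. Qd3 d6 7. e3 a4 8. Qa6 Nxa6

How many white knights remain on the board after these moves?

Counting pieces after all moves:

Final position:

  a b c d e f g h
  ─────────────────
8│♜ · ♝ ♛ ♚ ♝ ♞ ♜│8
7│· ♟ · · ♟ ♟ · ·│7
6│♞ · ♟ ♟ · · ♟ ♟│6
5│· · · · · · · ·│5
4│♟ · · ♙ · · ♙ ·│4
3│· · · · ♙ · · ♙│3
2│♙ ♙ ♙ · · ♙ · ·│2
1│♖ ♘ ♗ · ♔ ♗ ♘ ♖│1
  ─────────────────
  a b c d e f g h


2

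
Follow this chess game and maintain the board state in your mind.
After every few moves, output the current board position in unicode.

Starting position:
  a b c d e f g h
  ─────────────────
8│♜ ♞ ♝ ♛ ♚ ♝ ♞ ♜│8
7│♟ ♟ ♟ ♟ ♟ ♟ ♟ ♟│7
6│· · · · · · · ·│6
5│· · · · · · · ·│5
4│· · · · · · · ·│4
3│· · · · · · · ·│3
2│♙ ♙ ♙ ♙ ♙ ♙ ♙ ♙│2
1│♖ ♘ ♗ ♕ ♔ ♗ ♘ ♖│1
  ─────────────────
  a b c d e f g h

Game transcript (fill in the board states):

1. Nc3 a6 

  a b c d e f g h
  ─────────────────
8│♜ ♞ ♝ ♛ ♚ ♝ ♞ ♜│8
7│· ♟ ♟ ♟ ♟ ♟ ♟ ♟│7
6│♟ · · · · · · ·│6
5│· · · · · · · ·│5
4│· · · · · · · ·│4
3│· · ♘ · · · · ·│3
2│♙ ♙ ♙ ♙ ♙ ♙ ♙ ♙│2
1│♖ · ♗ ♕ ♔ ♗ ♘ ♖│1
  ─────────────────
  a b c d e f g h

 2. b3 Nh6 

  a b c d e f g h
  ─────────────────
8│♜ ♞ ♝ ♛ ♚ ♝ · ♜│8
7│· ♟ ♟ ♟ ♟ ♟ ♟ ♟│7
6│♟ · · · · · · ♞│6
5│· · · · · · · ·│5
4│· · · · · · · ·│4
3│· ♙ ♘ · · · · ·│3
2│♙ · ♙ ♙ ♙ ♙ ♙ ♙│2
1│♖ · ♗ ♕ ♔ ♗ ♘ ♖│1
  ─────────────────
  a b c d e f g h

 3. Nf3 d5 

  a b c d e f g h
  ─────────────────
8│♜ ♞ ♝ ♛ ♚ ♝ · ♜│8
7│· ♟ ♟ · ♟ ♟ ♟ ♟│7
6│♟ · · · · · · ♞│6
5│· · · ♟ · · · ·│5
4│· · · · · · · ·│4
3│· ♙ ♘ · · ♘ · ·│3
2│♙ · ♙ ♙ ♙ ♙ ♙ ♙│2
1│♖ · ♗ ♕ ♔ ♗ · ♖│1
  ─────────────────
  a b c d e f g h

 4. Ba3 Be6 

  a b c d e f g h
  ─────────────────
8│♜ ♞ · ♛ ♚ ♝ · ♜│8
7│· ♟ ♟ · ♟ ♟ ♟ ♟│7
6│♟ · · · ♝ · · ♞│6
5│· · · ♟ · · · ·│5
4│· · · · · · · ·│4
3│♗ ♙ ♘ · · ♘ · ·│3
2│♙ · ♙ ♙ ♙ ♙ ♙ ♙│2
1│♖ · · ♕ ♔ ♗ · ♖│1
  ─────────────────
  a b c d e f g h

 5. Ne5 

  a b c d e f g h
  ─────────────────
8│♜ ♞ · ♛ ♚ ♝ · ♜│8
7│· ♟ ♟ · ♟ ♟ ♟ ♟│7
6│♟ · · · ♝ · · ♞│6
5│· · · ♟ ♘ · · ·│5
4│· · · · · · · ·│4
3│♗ ♙ ♘ · · · · ·│3
2│♙ · ♙ ♙ ♙ ♙ ♙ ♙│2
1│♖ · · ♕ ♔ ♗ · ♖│1
  ─────────────────
  a b c d e f g h


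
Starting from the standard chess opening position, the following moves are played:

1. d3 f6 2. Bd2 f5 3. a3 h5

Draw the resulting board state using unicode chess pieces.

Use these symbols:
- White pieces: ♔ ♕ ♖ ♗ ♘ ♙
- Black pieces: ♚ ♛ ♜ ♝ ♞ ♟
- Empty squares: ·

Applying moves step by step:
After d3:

♜ ♞ ♝ ♛ ♚ ♝ ♞ ♜
♟ ♟ ♟ ♟ ♟ ♟ ♟ ♟
· · · · · · · ·
· · · · · · · ·
· · · · · · · ·
· · · ♙ · · · ·
♙ ♙ ♙ · ♙ ♙ ♙ ♙
♖ ♘ ♗ ♕ ♔ ♗ ♘ ♖


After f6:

♜ ♞ ♝ ♛ ♚ ♝ ♞ ♜
♟ ♟ ♟ ♟ ♟ · ♟ ♟
· · · · · ♟ · ·
· · · · · · · ·
· · · · · · · ·
· · · ♙ · · · ·
♙ ♙ ♙ · ♙ ♙ ♙ ♙
♖ ♘ ♗ ♕ ♔ ♗ ♘ ♖


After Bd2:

♜ ♞ ♝ ♛ ♚ ♝ ♞ ♜
♟ ♟ ♟ ♟ ♟ · ♟ ♟
· · · · · ♟ · ·
· · · · · · · ·
· · · · · · · ·
· · · ♙ · · · ·
♙ ♙ ♙ ♗ ♙ ♙ ♙ ♙
♖ ♘ · ♕ ♔ ♗ ♘ ♖


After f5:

♜ ♞ ♝ ♛ ♚ ♝ ♞ ♜
♟ ♟ ♟ ♟ ♟ · ♟ ♟
· · · · · · · ·
· · · · · ♟ · ·
· · · · · · · ·
· · · ♙ · · · ·
♙ ♙ ♙ ♗ ♙ ♙ ♙ ♙
♖ ♘ · ♕ ♔ ♗ ♘ ♖


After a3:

♜ ♞ ♝ ♛ ♚ ♝ ♞ ♜
♟ ♟ ♟ ♟ ♟ · ♟ ♟
· · · · · · · ·
· · · · · ♟ · ·
· · · · · · · ·
♙ · · ♙ · · · ·
· ♙ ♙ ♗ ♙ ♙ ♙ ♙
♖ ♘ · ♕ ♔ ♗ ♘ ♖


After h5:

♜ ♞ ♝ ♛ ♚ ♝ ♞ ♜
♟ ♟ ♟ ♟ ♟ · ♟ ·
· · · · · · · ·
· · · · · ♟ · ♟
· · · · · · · ·
♙ · · ♙ · · · ·
· ♙ ♙ ♗ ♙ ♙ ♙ ♙
♖ ♘ · ♕ ♔ ♗ ♘ ♖



  a b c d e f g h
  ─────────────────
8│♜ ♞ ♝ ♛ ♚ ♝ ♞ ♜│8
7│♟ ♟ ♟ ♟ ♟ · ♟ ·│7
6│· · · · · · · ·│6
5│· · · · · ♟ · ♟│5
4│· · · · · · · ·│4
3│♙ · · ♙ · · · ·│3
2│· ♙ ♙ ♗ ♙ ♙ ♙ ♙│2
1│♖ ♘ · ♕ ♔ ♗ ♘ ♖│1
  ─────────────────
  a b c d e f g h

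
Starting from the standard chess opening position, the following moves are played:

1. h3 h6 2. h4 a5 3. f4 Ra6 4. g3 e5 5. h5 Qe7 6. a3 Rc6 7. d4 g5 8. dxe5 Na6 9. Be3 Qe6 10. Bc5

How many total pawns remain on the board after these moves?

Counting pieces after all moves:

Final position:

  a b c d e f g h
  ─────────────────
8│· · ♝ · ♚ ♝ ♞ ♜│8
7│· ♟ ♟ ♟ · ♟ · ·│7
6│♞ · ♜ · ♛ · · ♟│6
5│♟ · ♗ · ♙ · ♟ ♙│5
4│· · · · · ♙ · ·│4
3│♙ · · · · · ♙ ·│3
2│· ♙ ♙ · ♙ · · ·│2
1│♖ ♘ · ♕ ♔ ♗ ♘ ♖│1
  ─────────────────
  a b c d e f g h


15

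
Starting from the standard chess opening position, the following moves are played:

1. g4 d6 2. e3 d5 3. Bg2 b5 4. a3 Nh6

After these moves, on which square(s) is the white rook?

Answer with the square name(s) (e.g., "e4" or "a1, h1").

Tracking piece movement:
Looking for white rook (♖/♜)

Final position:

  a b c d e f g h
  ─────────────────
8│♜ ♞ ♝ ♛ ♚ ♝ · ♜│8
7│♟ · ♟ · ♟ ♟ ♟ ♟│7
6│· · · · · · · ♞│6
5│· ♟ · ♟ · · · ·│5
4│· · · · · · ♙ ·│4
3│♙ · · · ♙ · · ·│3
2│· ♙ ♙ ♙ · ♙ ♗ ♙│2
1│♖ ♘ ♗ ♕ ♔ · ♘ ♖│1
  ─────────────────
  a b c d e f g h


a1, h1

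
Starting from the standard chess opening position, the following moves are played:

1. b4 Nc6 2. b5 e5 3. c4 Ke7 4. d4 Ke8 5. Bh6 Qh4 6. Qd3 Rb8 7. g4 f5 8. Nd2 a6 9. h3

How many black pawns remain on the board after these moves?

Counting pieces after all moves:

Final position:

  a b c d e f g h
  ─────────────────
8│· ♜ ♝ · ♚ ♝ ♞ ♜│8
7│· ♟ ♟ ♟ · · ♟ ♟│7
6│♟ · ♞ · · · · ♗│6
5│· ♙ · · ♟ ♟ · ·│5
4│· · ♙ ♙ · · ♙ ♛│4
3│· · · ♕ · · · ♙│3
2│♙ · · ♘ ♙ ♙ · ·│2
1│♖ · · · ♔ ♗ ♘ ♖│1
  ─────────────────
  a b c d e f g h


8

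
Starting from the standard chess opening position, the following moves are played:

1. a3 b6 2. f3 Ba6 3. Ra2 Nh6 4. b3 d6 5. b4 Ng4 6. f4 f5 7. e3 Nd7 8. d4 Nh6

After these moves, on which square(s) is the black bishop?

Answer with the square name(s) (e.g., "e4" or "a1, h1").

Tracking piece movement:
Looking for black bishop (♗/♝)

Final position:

  a b c d e f g h
  ─────────────────
8│♜ · · ♛ ♚ ♝ · ♜│8
7│♟ · ♟ ♞ ♟ · ♟ ♟│7
6│♝ ♟ · ♟ · · · ♞│6
5│· · · · · ♟ · ·│5
4│· ♙ · ♙ · ♙ · ·│4
3│♙ · · · ♙ · · ·│3
2│♖ · ♙ · · · ♙ ♙│2
1│· ♘ ♗ ♕ ♔ ♗ ♘ ♖│1
  ─────────────────
  a b c d e f g h


a6, f8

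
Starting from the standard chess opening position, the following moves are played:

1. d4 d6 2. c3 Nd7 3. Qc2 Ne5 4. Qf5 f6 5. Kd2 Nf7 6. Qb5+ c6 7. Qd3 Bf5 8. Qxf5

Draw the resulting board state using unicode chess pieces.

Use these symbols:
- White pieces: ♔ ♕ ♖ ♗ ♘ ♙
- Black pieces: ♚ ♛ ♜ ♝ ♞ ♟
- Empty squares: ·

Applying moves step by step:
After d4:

♜ ♞ ♝ ♛ ♚ ♝ ♞ ♜
♟ ♟ ♟ ♟ ♟ ♟ ♟ ♟
· · · · · · · ·
· · · · · · · ·
· · · ♙ · · · ·
· · · · · · · ·
♙ ♙ ♙ · ♙ ♙ ♙ ♙
♖ ♘ ♗ ♕ ♔ ♗ ♘ ♖


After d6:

♜ ♞ ♝ ♛ ♚ ♝ ♞ ♜
♟ ♟ ♟ · ♟ ♟ ♟ ♟
· · · ♟ · · · ·
· · · · · · · ·
· · · ♙ · · · ·
· · · · · · · ·
♙ ♙ ♙ · ♙ ♙ ♙ ♙
♖ ♘ ♗ ♕ ♔ ♗ ♘ ♖


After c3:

♜ ♞ ♝ ♛ ♚ ♝ ♞ ♜
♟ ♟ ♟ · ♟ ♟ ♟ ♟
· · · ♟ · · · ·
· · · · · · · ·
· · · ♙ · · · ·
· · ♙ · · · · ·
♙ ♙ · · ♙ ♙ ♙ ♙
♖ ♘ ♗ ♕ ♔ ♗ ♘ ♖


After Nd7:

♜ · ♝ ♛ ♚ ♝ ♞ ♜
♟ ♟ ♟ ♞ ♟ ♟ ♟ ♟
· · · ♟ · · · ·
· · · · · · · ·
· · · ♙ · · · ·
· · ♙ · · · · ·
♙ ♙ · · ♙ ♙ ♙ ♙
♖ ♘ ♗ ♕ ♔ ♗ ♘ ♖


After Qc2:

♜ · ♝ ♛ ♚ ♝ ♞ ♜
♟ ♟ ♟ ♞ ♟ ♟ ♟ ♟
· · · ♟ · · · ·
· · · · · · · ·
· · · ♙ · · · ·
· · ♙ · · · · ·
♙ ♙ ♕ · ♙ ♙ ♙ ♙
♖ ♘ ♗ · ♔ ♗ ♘ ♖


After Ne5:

♜ · ♝ ♛ ♚ ♝ ♞ ♜
♟ ♟ ♟ · ♟ ♟ ♟ ♟
· · · ♟ · · · ·
· · · · ♞ · · ·
· · · ♙ · · · ·
· · ♙ · · · · ·
♙ ♙ ♕ · ♙ ♙ ♙ ♙
♖ ♘ ♗ · ♔ ♗ ♘ ♖


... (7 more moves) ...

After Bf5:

♜ · · ♛ ♚ ♝ ♞ ♜
♟ ♟ · · ♟ ♞ ♟ ♟
· · ♟ ♟ · ♟ · ·
· · · · · ♝ · ·
· · · ♙ · · · ·
· · ♙ ♕ · · · ·
♙ ♙ · ♔ ♙ ♙ ♙ ♙
♖ ♘ ♗ · · ♗ ♘ ♖


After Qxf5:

♜ · · ♛ ♚ ♝ ♞ ♜
♟ ♟ · · ♟ ♞ ♟ ♟
· · ♟ ♟ · ♟ · ·
· · · · · ♕ · ·
· · · ♙ · · · ·
· · ♙ · · · · ·
♙ ♙ · ♔ ♙ ♙ ♙ ♙
♖ ♘ ♗ · · ♗ ♘ ♖



  a b c d e f g h
  ─────────────────
8│♜ · · ♛ ♚ ♝ ♞ ♜│8
7│♟ ♟ · · ♟ ♞ ♟ ♟│7
6│· · ♟ ♟ · ♟ · ·│6
5│· · · · · ♕ · ·│5
4│· · · ♙ · · · ·│4
3│· · ♙ · · · · ·│3
2│♙ ♙ · ♔ ♙ ♙ ♙ ♙│2
1│♖ ♘ ♗ · · ♗ ♘ ♖│1
  ─────────────────
  a b c d e f g h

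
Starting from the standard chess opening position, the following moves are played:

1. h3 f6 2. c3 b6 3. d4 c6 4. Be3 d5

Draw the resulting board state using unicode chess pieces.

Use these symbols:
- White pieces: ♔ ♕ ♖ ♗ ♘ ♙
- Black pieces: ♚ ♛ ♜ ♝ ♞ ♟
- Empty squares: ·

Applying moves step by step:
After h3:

♜ ♞ ♝ ♛ ♚ ♝ ♞ ♜
♟ ♟ ♟ ♟ ♟ ♟ ♟ ♟
· · · · · · · ·
· · · · · · · ·
· · · · · · · ·
· · · · · · · ♙
♙ ♙ ♙ ♙ ♙ ♙ ♙ ·
♖ ♘ ♗ ♕ ♔ ♗ ♘ ♖


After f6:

♜ ♞ ♝ ♛ ♚ ♝ ♞ ♜
♟ ♟ ♟ ♟ ♟ · ♟ ♟
· · · · · ♟ · ·
· · · · · · · ·
· · · · · · · ·
· · · · · · · ♙
♙ ♙ ♙ ♙ ♙ ♙ ♙ ·
♖ ♘ ♗ ♕ ♔ ♗ ♘ ♖


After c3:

♜ ♞ ♝ ♛ ♚ ♝ ♞ ♜
♟ ♟ ♟ ♟ ♟ · ♟ ♟
· · · · · ♟ · ·
· · · · · · · ·
· · · · · · · ·
· · ♙ · · · · ♙
♙ ♙ · ♙ ♙ ♙ ♙ ·
♖ ♘ ♗ ♕ ♔ ♗ ♘ ♖


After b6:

♜ ♞ ♝ ♛ ♚ ♝ ♞ ♜
♟ · ♟ ♟ ♟ · ♟ ♟
· ♟ · · · ♟ · ·
· · · · · · · ·
· · · · · · · ·
· · ♙ · · · · ♙
♙ ♙ · ♙ ♙ ♙ ♙ ·
♖ ♘ ♗ ♕ ♔ ♗ ♘ ♖


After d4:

♜ ♞ ♝ ♛ ♚ ♝ ♞ ♜
♟ · ♟ ♟ ♟ · ♟ ♟
· ♟ · · · ♟ · ·
· · · · · · · ·
· · · ♙ · · · ·
· · ♙ · · · · ♙
♙ ♙ · · ♙ ♙ ♙ ·
♖ ♘ ♗ ♕ ♔ ♗ ♘ ♖


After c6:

♜ ♞ ♝ ♛ ♚ ♝ ♞ ♜
♟ · · ♟ ♟ · ♟ ♟
· ♟ ♟ · · ♟ · ·
· · · · · · · ·
· · · ♙ · · · ·
· · ♙ · · · · ♙
♙ ♙ · · ♙ ♙ ♙ ·
♖ ♘ ♗ ♕ ♔ ♗ ♘ ♖


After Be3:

♜ ♞ ♝ ♛ ♚ ♝ ♞ ♜
♟ · · ♟ ♟ · ♟ ♟
· ♟ ♟ · · ♟ · ·
· · · · · · · ·
· · · ♙ · · · ·
· · ♙ · ♗ · · ♙
♙ ♙ · · ♙ ♙ ♙ ·
♖ ♘ · ♕ ♔ ♗ ♘ ♖


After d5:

♜ ♞ ♝ ♛ ♚ ♝ ♞ ♜
♟ · · · ♟ · ♟ ♟
· ♟ ♟ · · ♟ · ·
· · · ♟ · · · ·
· · · ♙ · · · ·
· · ♙ · ♗ · · ♙
♙ ♙ · · ♙ ♙ ♙ ·
♖ ♘ · ♕ ♔ ♗ ♘ ♖



  a b c d e f g h
  ─────────────────
8│♜ ♞ ♝ ♛ ♚ ♝ ♞ ♜│8
7│♟ · · · ♟ · ♟ ♟│7
6│· ♟ ♟ · · ♟ · ·│6
5│· · · ♟ · · · ·│5
4│· · · ♙ · · · ·│4
3│· · ♙ · ♗ · · ♙│3
2│♙ ♙ · · ♙ ♙ ♙ ·│2
1│♖ ♘ · ♕ ♔ ♗ ♘ ♖│1
  ─────────────────
  a b c d e f g h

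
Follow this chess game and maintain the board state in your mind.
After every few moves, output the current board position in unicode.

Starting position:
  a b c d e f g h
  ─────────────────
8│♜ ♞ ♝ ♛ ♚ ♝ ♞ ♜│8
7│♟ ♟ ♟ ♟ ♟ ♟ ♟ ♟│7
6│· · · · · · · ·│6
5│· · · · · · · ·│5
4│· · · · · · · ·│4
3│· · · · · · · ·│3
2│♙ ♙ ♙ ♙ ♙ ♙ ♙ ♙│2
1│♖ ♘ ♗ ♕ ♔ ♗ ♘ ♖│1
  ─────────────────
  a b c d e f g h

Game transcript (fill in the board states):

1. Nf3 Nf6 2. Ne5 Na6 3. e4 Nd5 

  a b c d e f g h
  ─────────────────
8│♜ · ♝ ♛ ♚ ♝ · ♜│8
7│♟ ♟ ♟ ♟ ♟ ♟ ♟ ♟│7
6│♞ · · · · · · ·│6
5│· · · ♞ ♘ · · ·│5
4│· · · · ♙ · · ·│4
3│· · · · · · · ·│3
2│♙ ♙ ♙ ♙ · ♙ ♙ ♙│2
1│♖ ♘ ♗ ♕ ♔ ♗ · ♖│1
  ─────────────────
  a b c d e f g h

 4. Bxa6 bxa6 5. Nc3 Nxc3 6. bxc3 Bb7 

  a b c d e f g h
  ─────────────────
8│♜ · · ♛ ♚ ♝ · ♜│8
7│♟ ♝ ♟ ♟ ♟ ♟ ♟ ♟│7
6│♟ · · · · · · ·│6
5│· · · · ♘ · · ·│5
4│· · · · ♙ · · ·│4
3│· · ♙ · · · · ·│3
2│♙ · ♙ ♙ · ♙ ♙ ♙│2
1│♖ · ♗ ♕ ♔ · · ♖│1
  ─────────────────
  a b c d e f g h

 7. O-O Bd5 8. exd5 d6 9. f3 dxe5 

  a b c d e f g h
  ─────────────────
8│♜ · · ♛ ♚ ♝ · ♜│8
7│♟ · ♟ · ♟ ♟ ♟ ♟│7
6│♟ · · · · · · ·│6
5│· · · ♙ ♟ · · ·│5
4│· · · · · · · ·│4
3│· · ♙ · · ♙ · ·│3
2│♙ · ♙ ♙ · · ♙ ♙│2
1│♖ · ♗ ♕ · ♖ ♔ ·│1
  ─────────────────
  a b c d e f g h

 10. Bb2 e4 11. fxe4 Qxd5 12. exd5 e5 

  a b c d e f g h
  ─────────────────
8│♜ · · · ♚ ♝ · ♜│8
7│♟ · ♟ · · ♟ ♟ ♟│7
6│♟ · · · · · · ·│6
5│· · · ♙ ♟ · · ·│5
4│· · · · · · · ·│4
3│· · ♙ · · · · ·│3
2│♙ ♗ ♙ ♙ · · ♙ ♙│2
1│♖ · · ♕ · ♖ ♔ ·│1
  ─────────────────
  a b c d e f g h

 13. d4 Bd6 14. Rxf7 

  a b c d e f g h
  ─────────────────
8│♜ · · · ♚ · · ♜│8
7│♟ · ♟ · · ♖ ♟ ♟│7
6│♟ · · ♝ · · · ·│6
5│· · · ♙ ♟ · · ·│5
4│· · · ♙ · · · ·│4
3│· · ♙ · · · · ·│3
2│♙ ♗ ♙ · · · ♙ ♙│2
1│♖ · · ♕ · · ♔ ·│1
  ─────────────────
  a b c d e f g h


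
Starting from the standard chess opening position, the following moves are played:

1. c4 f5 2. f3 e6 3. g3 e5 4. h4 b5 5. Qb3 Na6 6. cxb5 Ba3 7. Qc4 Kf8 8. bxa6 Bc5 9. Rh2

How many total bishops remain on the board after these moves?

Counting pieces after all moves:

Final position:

  a b c d e f g h
  ─────────────────
8│♜ · ♝ ♛ · ♚ ♞ ♜│8
7│♟ · ♟ ♟ · · ♟ ♟│7
6│♙ · · · · · · ·│6
5│· · ♝ · ♟ ♟ · ·│5
4│· · ♕ · · · · ♙│4
3│· · · · · ♙ ♙ ·│3
2│♙ ♙ · ♙ ♙ · · ♖│2
1│♖ ♘ ♗ · ♔ ♗ ♘ ·│1
  ─────────────────
  a b c d e f g h


4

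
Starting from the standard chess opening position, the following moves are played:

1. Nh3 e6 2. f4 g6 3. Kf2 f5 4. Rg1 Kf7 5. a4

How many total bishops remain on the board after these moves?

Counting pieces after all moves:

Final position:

  a b c d e f g h
  ─────────────────
8│♜ ♞ ♝ ♛ · ♝ ♞ ♜│8
7│♟ ♟ ♟ ♟ · ♚ · ♟│7
6│· · · · ♟ · ♟ ·│6
5│· · · · · ♟ · ·│5
4│♙ · · · · ♙ · ·│4
3│· · · · · · · ♘│3
2│· ♙ ♙ ♙ ♙ ♔ ♙ ♙│2
1│♖ ♘ ♗ ♕ · ♗ ♖ ·│1
  ─────────────────
  a b c d e f g h


4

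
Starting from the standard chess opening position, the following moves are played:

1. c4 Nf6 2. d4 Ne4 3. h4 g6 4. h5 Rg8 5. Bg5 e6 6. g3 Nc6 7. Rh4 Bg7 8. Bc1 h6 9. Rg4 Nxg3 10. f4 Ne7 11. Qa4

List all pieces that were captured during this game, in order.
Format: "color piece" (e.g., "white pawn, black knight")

Tracking captures:
  Nxg3: captured white pawn

white pawn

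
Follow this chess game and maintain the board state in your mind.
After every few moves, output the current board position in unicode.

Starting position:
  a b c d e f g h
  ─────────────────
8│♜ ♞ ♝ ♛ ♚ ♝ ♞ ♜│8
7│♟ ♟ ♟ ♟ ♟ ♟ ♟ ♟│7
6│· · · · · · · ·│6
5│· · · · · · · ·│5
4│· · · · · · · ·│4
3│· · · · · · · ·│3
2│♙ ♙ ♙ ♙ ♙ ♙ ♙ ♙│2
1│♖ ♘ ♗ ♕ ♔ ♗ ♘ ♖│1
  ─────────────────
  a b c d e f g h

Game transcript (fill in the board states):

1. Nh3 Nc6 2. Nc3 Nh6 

  a b c d e f g h
  ─────────────────
8│♜ · ♝ ♛ ♚ ♝ · ♜│8
7│♟ ♟ ♟ ♟ ♟ ♟ ♟ ♟│7
6│· · ♞ · · · · ♞│6
5│· · · · · · · ·│5
4│· · · · · · · ·│4
3│· · ♘ · · · · ♘│3
2│♙ ♙ ♙ ♙ ♙ ♙ ♙ ♙│2
1│♖ · ♗ ♕ ♔ ♗ · ♖│1
  ─────────────────
  a b c d e f g h

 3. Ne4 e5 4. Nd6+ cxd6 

  a b c d e f g h
  ─────────────────
8│♜ · ♝ ♛ ♚ ♝ · ♜│8
7│♟ ♟ · ♟ · ♟ ♟ ♟│7
6│· · ♞ ♟ · · · ♞│6
5│· · · · ♟ · · ·│5
4│· · · · · · · ·│4
3│· · · · · · · ♘│3
2│♙ ♙ ♙ ♙ ♙ ♙ ♙ ♙│2
1│♖ · ♗ ♕ ♔ ♗ · ♖│1
  ─────────────────
  a b c d e f g h

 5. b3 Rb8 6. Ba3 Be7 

  a b c d e f g h
  ─────────────────
8│· ♜ ♝ ♛ ♚ · · ♜│8
7│♟ ♟ · ♟ ♝ ♟ ♟ ♟│7
6│· · ♞ ♟ · · · ♞│6
5│· · · · ♟ · · ·│5
4│· · · · · · · ·│4
3│♗ ♙ · · · · · ♘│3
2│♙ · ♙ ♙ ♙ ♙ ♙ ♙│2
1│♖ · · ♕ ♔ ♗ · ♖│1
  ─────────────────
  a b c d e f g h

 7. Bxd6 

  a b c d e f g h
  ─────────────────
8│· ♜ ♝ ♛ ♚ · · ♜│8
7│♟ ♟ · ♟ ♝ ♟ ♟ ♟│7
6│· · ♞ ♗ · · · ♞│6
5│· · · · ♟ · · ·│5
4│· · · · · · · ·│4
3│· ♙ · · · · · ♘│3
2│♙ · ♙ ♙ ♙ ♙ ♙ ♙│2
1│♖ · · ♕ ♔ ♗ · ♖│1
  ─────────────────
  a b c d e f g h


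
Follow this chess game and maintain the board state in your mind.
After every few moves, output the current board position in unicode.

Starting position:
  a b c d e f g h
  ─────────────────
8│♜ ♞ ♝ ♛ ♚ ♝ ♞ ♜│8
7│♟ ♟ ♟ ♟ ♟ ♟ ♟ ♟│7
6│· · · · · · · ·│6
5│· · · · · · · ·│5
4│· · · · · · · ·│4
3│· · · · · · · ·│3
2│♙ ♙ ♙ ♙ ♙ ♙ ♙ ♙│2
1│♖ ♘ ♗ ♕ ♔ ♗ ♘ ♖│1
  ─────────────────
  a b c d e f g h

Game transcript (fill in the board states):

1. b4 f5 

  a b c d e f g h
  ─────────────────
8│♜ ♞ ♝ ♛ ♚ ♝ ♞ ♜│8
7│♟ ♟ ♟ ♟ ♟ · ♟ ♟│7
6│· · · · · · · ·│6
5│· · · · · ♟ · ·│5
4│· ♙ · · · · · ·│4
3│· · · · · · · ·│3
2│♙ · ♙ ♙ ♙ ♙ ♙ ♙│2
1│♖ ♘ ♗ ♕ ♔ ♗ ♘ ♖│1
  ─────────────────
  a b c d e f g h

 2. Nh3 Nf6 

  a b c d e f g h
  ─────────────────
8│♜ ♞ ♝ ♛ ♚ ♝ · ♜│8
7│♟ ♟ ♟ ♟ ♟ · ♟ ♟│7
6│· · · · · ♞ · ·│6
5│· · · · · ♟ · ·│5
4│· ♙ · · · · · ·│4
3│· · · · · · · ♘│3
2│♙ · ♙ ♙ ♙ ♙ ♙ ♙│2
1│♖ ♘ ♗ ♕ ♔ ♗ · ♖│1
  ─────────────────
  a b c d e f g h

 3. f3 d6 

  a b c d e f g h
  ─────────────────
8│♜ ♞ ♝ ♛ ♚ ♝ · ♜│8
7│♟ ♟ ♟ · ♟ · ♟ ♟│7
6│· · · ♟ · ♞ · ·│6
5│· · · · · ♟ · ·│5
4│· ♙ · · · · · ·│4
3│· · · · · ♙ · ♘│3
2│♙ · ♙ ♙ ♙ · ♙ ♙│2
1│♖ ♘ ♗ ♕ ♔ ♗ · ♖│1
  ─────────────────
  a b c d e f g h

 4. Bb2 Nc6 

  a b c d e f g h
  ─────────────────
8│♜ · ♝ ♛ ♚ ♝ · ♜│8
7│♟ ♟ ♟ · ♟ · ♟ ♟│7
6│· · ♞ ♟ · ♞ · ·│6
5│· · · · · ♟ · ·│5
4│· ♙ · · · · · ·│4
3│· · · · · ♙ · ♘│3
2│♙ ♗ ♙ ♙ ♙ · ♙ ♙│2
1│♖ ♘ · ♕ ♔ ♗ · ♖│1
  ─────────────────
  a b c d e f g h



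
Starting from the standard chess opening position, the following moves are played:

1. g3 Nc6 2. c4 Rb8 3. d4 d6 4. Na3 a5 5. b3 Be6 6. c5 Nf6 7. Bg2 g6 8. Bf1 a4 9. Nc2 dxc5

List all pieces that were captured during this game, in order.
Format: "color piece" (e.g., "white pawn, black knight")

Tracking captures:
  dxc5: captured white pawn

white pawn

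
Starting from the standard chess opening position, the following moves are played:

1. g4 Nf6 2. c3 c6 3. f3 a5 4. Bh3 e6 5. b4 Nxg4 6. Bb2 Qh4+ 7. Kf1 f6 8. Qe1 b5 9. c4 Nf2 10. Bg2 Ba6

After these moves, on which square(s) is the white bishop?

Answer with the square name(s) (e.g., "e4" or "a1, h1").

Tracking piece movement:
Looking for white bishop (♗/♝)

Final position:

  a b c d e f g h
  ─────────────────
8│♜ ♞ · · ♚ ♝ · ♜│8
7│· · · ♟ · · ♟ ♟│7
6│♝ · ♟ · ♟ ♟ · ·│6
5│♟ ♟ · · · · · ·│5
4│· ♙ ♙ · · · · ♛│4
3│· · · · · ♙ · ·│3
2│♙ ♗ · ♙ ♙ ♞ ♗ ♙│2
1│♖ ♘ · · ♕ ♔ ♘ ♖│1
  ─────────────────
  a b c d e f g h


b2, g2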